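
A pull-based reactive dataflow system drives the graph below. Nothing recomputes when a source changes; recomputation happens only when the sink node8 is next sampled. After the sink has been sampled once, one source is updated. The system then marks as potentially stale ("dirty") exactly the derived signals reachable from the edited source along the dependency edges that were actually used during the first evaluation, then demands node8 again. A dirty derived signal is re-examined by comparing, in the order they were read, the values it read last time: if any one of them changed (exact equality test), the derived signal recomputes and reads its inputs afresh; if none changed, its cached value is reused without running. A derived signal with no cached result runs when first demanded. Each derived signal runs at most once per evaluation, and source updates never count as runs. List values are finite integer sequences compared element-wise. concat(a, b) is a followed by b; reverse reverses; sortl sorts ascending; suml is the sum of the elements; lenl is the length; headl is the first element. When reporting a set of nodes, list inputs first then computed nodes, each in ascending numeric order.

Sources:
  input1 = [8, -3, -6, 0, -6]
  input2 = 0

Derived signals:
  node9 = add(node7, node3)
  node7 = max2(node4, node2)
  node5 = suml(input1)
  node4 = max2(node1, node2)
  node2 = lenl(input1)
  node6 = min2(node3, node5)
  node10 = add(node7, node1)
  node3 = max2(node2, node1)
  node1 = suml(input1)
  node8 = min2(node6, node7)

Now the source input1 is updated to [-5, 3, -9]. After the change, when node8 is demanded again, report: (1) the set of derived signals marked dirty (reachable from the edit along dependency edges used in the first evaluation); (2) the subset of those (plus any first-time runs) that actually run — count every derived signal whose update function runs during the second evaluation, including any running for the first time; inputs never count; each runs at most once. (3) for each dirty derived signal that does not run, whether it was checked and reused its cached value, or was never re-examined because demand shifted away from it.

First evaluation (everything demanded from the output):
  node1 = suml([8, -3, -6, 0, -6]) = -7
  node2 = lenl([8, -3, -6, 0, -6]) = 5
  node3 = max2(5, -7) = 5
  node4 = max2(-7, 5) = 5
  node5 = suml([8, -3, -6, 0, -6]) = -7
  node6 = min2(5, -7) = -7
  node7 = max2(5, 5) = 5
  node8 = min2(-7, 5) = -7

Propagation after the edit:
  node1: runs — input1 [8, -3, -6, 0, -6]->[-5, 3, -9]; result -11.
  node2: runs — input1 [8, -3, -6, 0, -6]->[-5, 3, -9]; result 3.
  node3: runs — node2 5->3; node1 -7->-11; result 3.
  node4: runs — node1 -7->-11; node2 5->3; result 3.
  node5: runs — input1 [8, -3, -6, 0, -6]->[-5, 3, -9]; result -11.
  node6: runs — node3 5->3; node5 -7->-11; result -11.
  node7: runs — node4 5->3; node2 5->3; result 3.
  node8: runs — node6 -7->-11; node7 5->3; result -11.

Marked dirty: node1, node2, node3, node4, node5, node6, node7, node8.
Derived signals that run: node1, node2, node3, node4, node5, node6, node7, node8 — 8 in total.
Every dirty derived signal ran.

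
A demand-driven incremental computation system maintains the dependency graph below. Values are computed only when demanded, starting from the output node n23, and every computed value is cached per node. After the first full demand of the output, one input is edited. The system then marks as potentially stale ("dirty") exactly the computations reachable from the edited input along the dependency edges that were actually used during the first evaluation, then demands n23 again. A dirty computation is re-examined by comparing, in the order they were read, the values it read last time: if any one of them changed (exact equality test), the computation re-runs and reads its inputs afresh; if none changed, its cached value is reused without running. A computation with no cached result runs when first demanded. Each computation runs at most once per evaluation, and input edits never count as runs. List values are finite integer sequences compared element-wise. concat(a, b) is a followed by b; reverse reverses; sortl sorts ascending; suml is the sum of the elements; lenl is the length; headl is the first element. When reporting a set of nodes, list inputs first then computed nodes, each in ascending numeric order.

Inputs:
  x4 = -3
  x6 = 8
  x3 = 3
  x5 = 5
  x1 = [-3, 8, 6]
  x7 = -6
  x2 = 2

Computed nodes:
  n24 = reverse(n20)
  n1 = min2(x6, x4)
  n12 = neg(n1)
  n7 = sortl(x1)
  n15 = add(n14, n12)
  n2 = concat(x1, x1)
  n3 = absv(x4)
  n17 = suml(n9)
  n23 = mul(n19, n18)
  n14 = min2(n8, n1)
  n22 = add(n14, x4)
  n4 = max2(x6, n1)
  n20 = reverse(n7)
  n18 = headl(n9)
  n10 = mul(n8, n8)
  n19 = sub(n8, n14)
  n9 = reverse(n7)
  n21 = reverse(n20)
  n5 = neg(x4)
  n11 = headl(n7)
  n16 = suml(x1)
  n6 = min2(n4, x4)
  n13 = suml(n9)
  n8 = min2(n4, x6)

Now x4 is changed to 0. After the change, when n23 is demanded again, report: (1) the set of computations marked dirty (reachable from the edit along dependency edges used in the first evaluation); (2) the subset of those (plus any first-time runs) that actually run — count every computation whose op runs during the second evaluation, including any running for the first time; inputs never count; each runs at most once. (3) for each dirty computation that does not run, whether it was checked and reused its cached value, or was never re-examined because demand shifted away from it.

First evaluation (everything demanded from the output):
  n1 = min2(8, -3) = -3
  n4 = max2(8, -3) = 8
  n7 = sortl([-3, 8, 6]) = [-3, 6, 8]
  n8 = min2(8, 8) = 8
  n9 = reverse([-3, 6, 8]) = [8, 6, -3]
  n14 = min2(8, -3) = -3
  n18 = headl([8, 6, -3]) = 8
  n19 = sub(8, -3) = 11
  n23 = mul(11, 8) = 88

Propagation after the edit:
  n1: runs — x4 -3->0; result 0.
  n4: runs — n1 -3->0; result 8 (same value as before).
  n8: checked — values it read are unchanged (n4 unchanged, x6 unchanged); reused cached 8 without running.
  n14: runs — n1 -3->0; result 0.
  n19: runs — n14 -3->0; result 8.
  n23: runs — n19 11->8; result 64.

Key observation: the cutoff stops propagation at n8 — its inputs' values are unchanged, so it reuses its cache.

Marked dirty: n1, n4, n8, n14, n19, n23.
Computations that run: n1, n4, n14, n19, n23 — 5 in total.
Checked but reused from cache: n8.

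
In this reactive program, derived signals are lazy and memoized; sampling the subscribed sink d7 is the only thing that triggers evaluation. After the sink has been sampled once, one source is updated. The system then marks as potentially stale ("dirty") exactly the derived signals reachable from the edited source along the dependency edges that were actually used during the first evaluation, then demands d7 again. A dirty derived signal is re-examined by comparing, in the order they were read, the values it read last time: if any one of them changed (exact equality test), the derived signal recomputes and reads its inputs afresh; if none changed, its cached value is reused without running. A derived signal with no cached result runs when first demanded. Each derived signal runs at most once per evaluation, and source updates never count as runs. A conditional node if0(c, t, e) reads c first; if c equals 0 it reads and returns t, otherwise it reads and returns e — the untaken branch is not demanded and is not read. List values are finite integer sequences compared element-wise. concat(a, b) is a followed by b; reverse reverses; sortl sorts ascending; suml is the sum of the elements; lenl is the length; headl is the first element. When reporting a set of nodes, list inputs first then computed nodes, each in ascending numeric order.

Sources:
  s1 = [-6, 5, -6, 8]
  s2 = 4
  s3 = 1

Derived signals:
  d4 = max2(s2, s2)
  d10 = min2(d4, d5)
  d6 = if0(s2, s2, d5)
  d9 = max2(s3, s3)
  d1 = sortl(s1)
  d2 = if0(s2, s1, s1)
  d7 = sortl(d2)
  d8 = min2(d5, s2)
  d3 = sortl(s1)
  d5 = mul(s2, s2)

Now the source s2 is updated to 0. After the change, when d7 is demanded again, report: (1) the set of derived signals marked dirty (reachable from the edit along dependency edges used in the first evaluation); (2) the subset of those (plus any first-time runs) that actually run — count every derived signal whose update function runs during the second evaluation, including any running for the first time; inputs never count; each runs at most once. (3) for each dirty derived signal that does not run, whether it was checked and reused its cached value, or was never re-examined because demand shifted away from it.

First demand of the output computes:
  d2 = if0(s2=4 -> else branch s1) = [-6, 5, -6, 8]
  d7 = sortl([-6, 5, -6, 8]) = [-6, -6, 5, 8]

After the edit, cleaning proceeds:
  d2: a read changed (s2 4->0) — executes, giving [-6, 5, -6, 8] — identical to its old value.
  d7: dirty, but its reads are unchanged (d2 unchanged); cached [-6, -6, 5, 8] stands.

Note the absorption at d2: it re-runs yet its value is the same, leaving the output's value untouched.

The edit dirties: d2, d7.
1 derived signals run: d2.
Cache hits after checking: d7.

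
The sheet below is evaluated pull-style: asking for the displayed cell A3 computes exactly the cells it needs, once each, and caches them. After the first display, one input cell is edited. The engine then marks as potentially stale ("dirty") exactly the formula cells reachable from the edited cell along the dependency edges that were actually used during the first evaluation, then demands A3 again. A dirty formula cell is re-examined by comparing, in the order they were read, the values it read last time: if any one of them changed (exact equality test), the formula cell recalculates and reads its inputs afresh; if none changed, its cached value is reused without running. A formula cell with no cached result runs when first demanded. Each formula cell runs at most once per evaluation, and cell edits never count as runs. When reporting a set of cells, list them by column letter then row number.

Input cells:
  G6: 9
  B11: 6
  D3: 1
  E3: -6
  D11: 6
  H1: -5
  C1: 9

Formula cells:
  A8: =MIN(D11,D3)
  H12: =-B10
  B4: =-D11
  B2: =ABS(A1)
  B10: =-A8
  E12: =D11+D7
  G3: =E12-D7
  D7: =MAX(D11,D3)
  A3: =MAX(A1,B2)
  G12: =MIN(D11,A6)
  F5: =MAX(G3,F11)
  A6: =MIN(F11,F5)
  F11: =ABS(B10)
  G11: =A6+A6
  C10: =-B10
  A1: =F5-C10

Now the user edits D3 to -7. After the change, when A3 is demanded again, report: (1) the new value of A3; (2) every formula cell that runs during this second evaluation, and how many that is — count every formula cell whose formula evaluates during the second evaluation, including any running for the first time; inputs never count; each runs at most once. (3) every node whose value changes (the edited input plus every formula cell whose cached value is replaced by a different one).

First demand of the output computes:
  A8 = MIN(6, 1) = 1
  B10 = -(1) = -1
  C10 = -(-1) = 1
  D7 = MAX(6, 1) = 6
  E12 = 6 + 6 = 12
  F11 = ABS(-1) = 1
  G3 = 12 - 6 = 6
  F5 = MAX(6, 1) = 6
  A1 = 6 - 1 = 5
  B2 = ABS(5) = 5
  A3 = MAX(5, 5) = 5

After the edit, cleaning proceeds:
  A8: a read changed (D3 1->-7) — executes, giving -7.
  B10: a read changed (A8 1->-7) — executes, giving 7.
  C10: a read changed (B10 -1->7) — executes, giving -7.
  D7: a read changed (D3 1->-7) — executes, giving 6 — identical to its old value.
  E12: dirty, but its reads are unchanged (D11 unchanged, D7 unchanged); cached 12 stands.
  F11: a read changed (B10 -1->7) — executes, giving 7.
  G3: dirty, but its reads are unchanged (E12 unchanged, D7 unchanged); cached 6 stands.
  F5: a read changed (F11 1->7) — executes, giving 7.
  A1: a read changed (F5 6->7; C10 1->-7) — executes, giving 14.
  B2: a read changed (A1 5->14) — executes, giving 14.
  A3: a read changed (A1 5->14; B2 5->14) — executes, giving 14.

Note where the cutoff bites: E12 is checked, finds nothing changed, and keeps its cache.

Demanding A3 again yields 14.
9 formula cells run: A1, A3, A8, B2, B10, C10, D7, F5, F11.
The nodes whose values change: A1, A3, A8, B2, B10, C10, D3, F5, F11.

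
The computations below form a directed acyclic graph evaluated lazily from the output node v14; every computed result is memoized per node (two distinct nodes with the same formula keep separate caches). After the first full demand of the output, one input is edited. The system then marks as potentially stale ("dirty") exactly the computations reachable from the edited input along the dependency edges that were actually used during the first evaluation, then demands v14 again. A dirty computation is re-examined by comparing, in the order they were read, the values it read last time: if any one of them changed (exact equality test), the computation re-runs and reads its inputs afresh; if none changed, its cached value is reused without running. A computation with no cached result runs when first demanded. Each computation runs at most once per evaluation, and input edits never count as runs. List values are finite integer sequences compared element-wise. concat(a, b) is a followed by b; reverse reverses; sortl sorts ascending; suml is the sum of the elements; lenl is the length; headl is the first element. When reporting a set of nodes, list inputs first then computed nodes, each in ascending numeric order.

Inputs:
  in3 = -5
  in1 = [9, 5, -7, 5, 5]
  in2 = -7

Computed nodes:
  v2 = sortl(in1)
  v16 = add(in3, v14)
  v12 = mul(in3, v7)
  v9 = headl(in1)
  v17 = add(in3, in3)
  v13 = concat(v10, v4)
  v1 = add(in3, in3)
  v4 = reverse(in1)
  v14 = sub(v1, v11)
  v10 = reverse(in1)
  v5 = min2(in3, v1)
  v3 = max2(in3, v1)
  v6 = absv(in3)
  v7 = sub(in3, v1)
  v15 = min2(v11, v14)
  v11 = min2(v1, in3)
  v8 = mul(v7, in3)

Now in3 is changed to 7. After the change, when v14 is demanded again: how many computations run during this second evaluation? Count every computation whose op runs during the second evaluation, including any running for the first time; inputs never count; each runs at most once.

3 computations run: v1, v11, v14.

First demand of the output computes:
  v1 = add(-5, -5) = -10
  v11 = min2(-10, -5) = -10
  v14 = sub(-10, -10) = 0

After the edit, cleaning proceeds:
  v1: a read changed (in3 -5->7; in3 -5->7) — executes, giving 14.
  v11: a read changed (v1 -10->14; in3 -5->7) — executes, giving 7.
  v14: a read changed (v1 -10->14; v11 -10->7) — executes, giving 7.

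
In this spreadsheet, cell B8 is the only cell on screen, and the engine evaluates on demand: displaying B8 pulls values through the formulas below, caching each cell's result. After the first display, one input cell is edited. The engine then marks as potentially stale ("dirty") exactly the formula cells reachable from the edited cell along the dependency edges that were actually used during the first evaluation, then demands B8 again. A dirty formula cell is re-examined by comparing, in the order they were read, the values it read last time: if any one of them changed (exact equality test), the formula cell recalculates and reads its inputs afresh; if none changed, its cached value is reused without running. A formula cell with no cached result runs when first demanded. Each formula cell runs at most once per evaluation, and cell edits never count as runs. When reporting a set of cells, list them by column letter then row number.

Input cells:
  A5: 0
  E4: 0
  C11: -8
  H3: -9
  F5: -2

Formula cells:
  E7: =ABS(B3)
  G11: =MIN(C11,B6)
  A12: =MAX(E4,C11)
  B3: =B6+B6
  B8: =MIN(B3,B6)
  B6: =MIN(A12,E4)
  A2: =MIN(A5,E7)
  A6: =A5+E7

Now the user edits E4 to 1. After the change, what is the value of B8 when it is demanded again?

Initial pass — values computed on the first demand:
  A12 = MAX(0, -8) = 0
  B6 = MIN(0, 0) = 0
  B3 = 0 + 0 = 0
  B8 = MIN(0, 0) = 0

Second demand — change propagation:
  A12: re-runs because E4 0->1; new result 1.
  B6: re-runs because A12 0->1; E4 0->1; new result 1.
  B3: re-runs because B6 0->1; B6 0->1; new result 2.
  B8: re-runs because B3 0->2; B6 0->1; new result 1.

B8 now evaluates to 1.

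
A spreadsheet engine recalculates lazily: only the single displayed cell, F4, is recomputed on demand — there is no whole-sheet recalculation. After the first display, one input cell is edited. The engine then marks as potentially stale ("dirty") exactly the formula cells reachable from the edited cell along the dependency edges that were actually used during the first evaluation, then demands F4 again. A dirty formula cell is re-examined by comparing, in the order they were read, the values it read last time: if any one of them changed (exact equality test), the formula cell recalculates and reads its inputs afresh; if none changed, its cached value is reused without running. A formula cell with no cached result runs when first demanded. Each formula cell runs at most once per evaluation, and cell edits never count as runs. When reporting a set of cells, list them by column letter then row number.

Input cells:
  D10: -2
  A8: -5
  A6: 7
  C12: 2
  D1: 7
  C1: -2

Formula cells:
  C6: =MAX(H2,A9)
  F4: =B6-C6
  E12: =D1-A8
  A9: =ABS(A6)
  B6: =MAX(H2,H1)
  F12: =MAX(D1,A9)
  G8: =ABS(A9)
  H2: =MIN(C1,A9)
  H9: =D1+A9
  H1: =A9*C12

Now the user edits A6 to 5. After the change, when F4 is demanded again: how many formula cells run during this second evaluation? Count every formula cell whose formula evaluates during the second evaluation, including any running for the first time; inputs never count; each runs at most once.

First evaluation (everything demanded from the output):
  A9 = ABS(7) = 7
  H1 = 7 * 2 = 14
  H2 = MIN(-2, 7) = -2
  B6 = MAX(-2, 14) = 14
  C6 = MAX(-2, 7) = 7
  F4 = 14 - 7 = 7

Propagation after the edit:
  A9: runs — A6 7->5; result 5.
  H1: runs — A9 7->5; result 10.
  H2: runs — A9 7->5; result -2 (same value as before).
  B6: runs — H1 14->10; result 10.
  C6: runs — A9 7->5; result 5.
  F4: runs — B6 14->10; C6 7->5; result 5.

Formula cells that run: A9, B6, C6, F4, H1, H2 — 6 in total.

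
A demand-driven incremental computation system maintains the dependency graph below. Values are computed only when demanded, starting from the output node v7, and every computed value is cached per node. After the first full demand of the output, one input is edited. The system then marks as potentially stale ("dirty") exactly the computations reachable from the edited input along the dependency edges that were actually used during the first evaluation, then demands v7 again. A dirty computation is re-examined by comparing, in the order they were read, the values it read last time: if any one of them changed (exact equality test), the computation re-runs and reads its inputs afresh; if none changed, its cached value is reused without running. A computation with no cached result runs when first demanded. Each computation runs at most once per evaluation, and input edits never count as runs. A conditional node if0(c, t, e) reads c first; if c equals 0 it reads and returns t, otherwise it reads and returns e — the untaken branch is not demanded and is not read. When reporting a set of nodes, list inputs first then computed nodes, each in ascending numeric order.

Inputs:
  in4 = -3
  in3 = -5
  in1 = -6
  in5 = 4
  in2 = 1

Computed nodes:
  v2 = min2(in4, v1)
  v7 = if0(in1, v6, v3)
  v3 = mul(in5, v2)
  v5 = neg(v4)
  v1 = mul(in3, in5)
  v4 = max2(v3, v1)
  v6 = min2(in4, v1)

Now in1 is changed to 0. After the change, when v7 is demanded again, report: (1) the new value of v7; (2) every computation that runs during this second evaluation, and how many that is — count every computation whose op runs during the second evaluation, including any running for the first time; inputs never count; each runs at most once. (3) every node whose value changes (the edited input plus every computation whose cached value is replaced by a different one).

First evaluation (everything demanded from the output):
  v1 = mul(-5, 4) = -20
  v2 = min2(-3, -20) = -20
  v3 = mul(4, -20) = -80
  v7 = if0(in1=-6 -> else branch v3) = -80

Propagation after the edit:
  v6: demanded for the first time — runs, produces -20.
  v7: runs — in1 -6->0; result -20.

Key observation: a condition flipped, so demand reaches new nodes — v6 runs for the first time.

New value of v7: -20.
Computations that run: v6, v7 — 2 in total.
Values that change: in1, v7.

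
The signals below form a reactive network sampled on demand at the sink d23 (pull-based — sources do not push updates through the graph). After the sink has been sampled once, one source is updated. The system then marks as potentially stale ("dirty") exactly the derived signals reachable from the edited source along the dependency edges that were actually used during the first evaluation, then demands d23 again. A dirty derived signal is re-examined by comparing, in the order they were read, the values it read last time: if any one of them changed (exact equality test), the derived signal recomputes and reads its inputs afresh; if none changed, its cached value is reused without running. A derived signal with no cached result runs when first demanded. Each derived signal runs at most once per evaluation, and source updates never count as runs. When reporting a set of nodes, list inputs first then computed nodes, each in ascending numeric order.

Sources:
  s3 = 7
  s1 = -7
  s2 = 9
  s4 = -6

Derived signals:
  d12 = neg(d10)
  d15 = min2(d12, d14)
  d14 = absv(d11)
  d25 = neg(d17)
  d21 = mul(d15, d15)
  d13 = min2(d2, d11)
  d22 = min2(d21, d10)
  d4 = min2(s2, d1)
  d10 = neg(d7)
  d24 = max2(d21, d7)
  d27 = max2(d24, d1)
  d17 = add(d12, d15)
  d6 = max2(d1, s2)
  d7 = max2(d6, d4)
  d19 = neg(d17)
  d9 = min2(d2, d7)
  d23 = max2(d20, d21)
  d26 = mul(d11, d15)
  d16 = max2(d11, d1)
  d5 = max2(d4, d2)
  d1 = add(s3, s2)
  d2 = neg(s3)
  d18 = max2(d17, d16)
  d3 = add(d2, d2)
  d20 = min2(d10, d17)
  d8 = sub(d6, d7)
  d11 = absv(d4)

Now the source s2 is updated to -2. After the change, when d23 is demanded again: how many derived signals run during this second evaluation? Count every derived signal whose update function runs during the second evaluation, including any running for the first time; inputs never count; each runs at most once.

Run set: d1, d4, d6, d7, d10, d11, d12, d14, d15, d17, d20, d21, d23 (13 run).

Initial pass — values computed on the first demand:
  d1 = add(7, 9) = 16
  d4 = min2(9, 16) = 9
  d6 = max2(16, 9) = 16
  d7 = max2(16, 9) = 16
  d10 = neg(16) = -16
  d11 = absv(9) = 9
  d12 = neg(-16) = 16
  d14 = absv(9) = 9
  d15 = min2(16, 9) = 9
  d17 = add(16, 9) = 25
  d20 = min2(-16, 25) = -16
  d21 = mul(9, 9) = 81
  d23 = max2(-16, 81) = 81

Second demand — change propagation:
  d1: re-runs because s2 9->-2; new result 5.
  d4: re-runs because s2 9->-2; d1 16->5; new result -2.
  d6: re-runs because d1 16->5; s2 9->-2; new result 5.
  d7: re-runs because d6 16->5; d4 9->-2; new result 5.
  d10: re-runs because d7 16->5; new result -5.
  d11: re-runs because d4 9->-2; new result 2.
  d12: re-runs because d10 -16->-5; new result 5.
  d14: re-runs because d11 9->2; new result 2.
  d15: re-runs because d12 16->5; d14 9->2; new result 2.
  d17: re-runs because d12 16->5; d15 9->2; new result 7.
  d20: re-runs because d10 -16->-5; d17 25->7; new result -5.
  d21: re-runs because d15 9->2; d15 9->2; new result 4.
  d23: re-runs because d20 -16->-5; d21 81->4; new result 4.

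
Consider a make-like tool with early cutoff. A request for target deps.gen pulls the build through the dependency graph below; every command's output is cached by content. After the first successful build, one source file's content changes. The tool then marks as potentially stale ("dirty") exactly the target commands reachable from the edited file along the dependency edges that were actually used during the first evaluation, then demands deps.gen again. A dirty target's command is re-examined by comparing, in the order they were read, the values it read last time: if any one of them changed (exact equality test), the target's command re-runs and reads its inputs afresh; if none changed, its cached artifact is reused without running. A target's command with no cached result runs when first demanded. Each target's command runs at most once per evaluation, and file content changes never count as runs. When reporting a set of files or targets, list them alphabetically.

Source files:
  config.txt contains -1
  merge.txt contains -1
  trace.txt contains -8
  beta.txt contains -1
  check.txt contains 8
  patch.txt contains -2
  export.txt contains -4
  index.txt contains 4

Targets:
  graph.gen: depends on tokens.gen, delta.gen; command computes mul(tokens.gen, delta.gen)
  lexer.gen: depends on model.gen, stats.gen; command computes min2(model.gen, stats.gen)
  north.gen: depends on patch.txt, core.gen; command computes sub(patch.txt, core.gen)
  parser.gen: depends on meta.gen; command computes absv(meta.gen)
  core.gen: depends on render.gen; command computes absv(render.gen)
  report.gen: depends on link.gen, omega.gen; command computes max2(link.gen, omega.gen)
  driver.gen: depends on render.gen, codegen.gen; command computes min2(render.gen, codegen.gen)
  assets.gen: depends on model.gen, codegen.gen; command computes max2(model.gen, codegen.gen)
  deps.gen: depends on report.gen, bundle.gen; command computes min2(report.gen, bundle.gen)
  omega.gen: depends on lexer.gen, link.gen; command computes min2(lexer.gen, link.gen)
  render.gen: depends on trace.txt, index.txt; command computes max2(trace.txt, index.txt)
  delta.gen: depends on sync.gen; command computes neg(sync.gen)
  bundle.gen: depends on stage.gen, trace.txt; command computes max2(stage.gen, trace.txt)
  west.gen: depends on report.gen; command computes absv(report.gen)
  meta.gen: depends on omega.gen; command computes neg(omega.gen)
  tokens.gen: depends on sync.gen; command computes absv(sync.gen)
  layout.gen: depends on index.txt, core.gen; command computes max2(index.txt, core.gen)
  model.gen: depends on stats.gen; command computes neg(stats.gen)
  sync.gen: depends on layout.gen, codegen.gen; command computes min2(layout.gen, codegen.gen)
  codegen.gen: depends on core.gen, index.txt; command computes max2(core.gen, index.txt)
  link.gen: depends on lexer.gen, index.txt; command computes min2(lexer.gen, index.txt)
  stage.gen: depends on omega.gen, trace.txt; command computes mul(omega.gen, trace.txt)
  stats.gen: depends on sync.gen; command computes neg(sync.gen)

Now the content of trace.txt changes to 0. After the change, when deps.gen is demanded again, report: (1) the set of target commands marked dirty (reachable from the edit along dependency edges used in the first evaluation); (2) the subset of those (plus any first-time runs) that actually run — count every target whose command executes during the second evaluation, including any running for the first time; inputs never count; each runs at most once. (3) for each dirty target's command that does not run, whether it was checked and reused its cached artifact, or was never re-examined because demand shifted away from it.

The edit dirties: bundle.gen, codegen.gen, core.gen, deps.gen, layout.gen, lexer.gen, link.gen, model.gen, omega.gen, render.gen, report.gen, stage.gen, stats.gen, sync.gen.
4 target commands run: bundle.gen, deps.gen, render.gen, stage.gen.
Cache hits after checking: codegen.gen, core.gen, layout.gen, lexer.gen, link.gen, model.gen, omega.gen, report.gen, stats.gen, sync.gen.
Note where the cutoff bites: core.gen is checked, finds nothing changed, and keeps its cache.

First demand of the output computes:
  render.gen = max2(-8, 4) = 4
  core.gen = absv(4) = 4
  codegen.gen = max2(4, 4) = 4
  layout.gen = max2(4, 4) = 4
  sync.gen = min2(4, 4) = 4
  stats.gen = neg(4) = -4
  model.gen = neg(-4) = 4
  lexer.gen = min2(4, -4) = -4
  link.gen = min2(-4, 4) = -4
  omega.gen = min2(-4, -4) = -4
  report.gen = max2(-4, -4) = -4
  stage.gen = mul(-4, -8) = 32
  bundle.gen = max2(32, -8) = 32
  deps.gen = min2(-4, 32) = -4

After the edit, cleaning proceeds:
  render.gen: a read changed (trace.txt -8->0) — executes, giving 4 — identical to its old value.
  core.gen: dirty, but its reads are unchanged (render.gen unchanged); cached 4 stands.
  codegen.gen: dirty, but its reads are unchanged (core.gen unchanged, index.txt unchanged); cached 4 stands.
  layout.gen: dirty, but its reads are unchanged (index.txt unchanged, core.gen unchanged); cached 4 stands.
  sync.gen: dirty, but its reads are unchanged (layout.gen unchanged, codegen.gen unchanged); cached 4 stands.
  stats.gen: dirty, but its reads are unchanged (sync.gen unchanged); cached -4 stands.
  model.gen: dirty, but its reads are unchanged (stats.gen unchanged); cached 4 stands.
  lexer.gen: dirty, but its reads are unchanged (model.gen unchanged, stats.gen unchanged); cached -4 stands.
  link.gen: dirty, but its reads are unchanged (lexer.gen unchanged, index.txt unchanged); cached -4 stands.
  omega.gen: dirty, but its reads are unchanged (lexer.gen unchanged, link.gen unchanged); cached -4 stands.
  report.gen: dirty, but its reads are unchanged (link.gen unchanged, omega.gen unchanged); cached -4 stands.
  stage.gen: a read changed (trace.txt -8->0) — executes, giving 0.
  bundle.gen: a read changed (stage.gen 32->0; trace.txt -8->0) — executes, giving 0.
  deps.gen: a read changed (bundle.gen 32->0) — executes, giving -4 — identical to its old value.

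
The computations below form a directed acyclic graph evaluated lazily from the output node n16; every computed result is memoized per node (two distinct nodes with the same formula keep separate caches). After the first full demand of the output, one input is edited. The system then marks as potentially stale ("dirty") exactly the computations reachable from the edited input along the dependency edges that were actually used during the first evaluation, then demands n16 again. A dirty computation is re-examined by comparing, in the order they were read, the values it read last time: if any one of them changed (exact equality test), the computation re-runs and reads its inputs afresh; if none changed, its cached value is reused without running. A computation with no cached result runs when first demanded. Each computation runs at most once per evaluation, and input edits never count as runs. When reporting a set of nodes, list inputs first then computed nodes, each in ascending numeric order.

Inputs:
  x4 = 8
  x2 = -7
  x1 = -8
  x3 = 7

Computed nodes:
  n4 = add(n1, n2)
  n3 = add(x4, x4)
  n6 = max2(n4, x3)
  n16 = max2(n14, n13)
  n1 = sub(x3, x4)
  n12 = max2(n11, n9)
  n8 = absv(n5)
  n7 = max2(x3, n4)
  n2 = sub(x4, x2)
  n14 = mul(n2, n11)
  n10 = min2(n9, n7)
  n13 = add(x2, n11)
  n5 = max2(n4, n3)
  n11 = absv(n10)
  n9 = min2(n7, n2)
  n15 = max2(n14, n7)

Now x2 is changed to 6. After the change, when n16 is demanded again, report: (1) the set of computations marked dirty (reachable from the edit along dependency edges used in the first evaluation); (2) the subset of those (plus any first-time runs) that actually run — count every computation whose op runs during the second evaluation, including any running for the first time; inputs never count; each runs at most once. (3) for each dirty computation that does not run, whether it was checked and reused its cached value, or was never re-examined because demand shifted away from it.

The edit dirties: n2, n4, n7, n9, n10, n11, n13, n14, n16.
9 computations run: n2, n4, n7, n9, n10, n11, n13, n14, n16.
No dirty computation escaped a run.

First demand of the output computes:
  n1 = sub(7, 8) = -1
  n2 = sub(8, -7) = 15
  n4 = add(-1, 15) = 14
  n7 = max2(7, 14) = 14
  n9 = min2(14, 15) = 14
  n10 = min2(14, 14) = 14
  n11 = absv(14) = 14
  n13 = add(-7, 14) = 7
  n14 = mul(15, 14) = 210
  n16 = max2(210, 7) = 210

After the edit, cleaning proceeds:
  n2: a read changed (x2 -7->6) — executes, giving 2.
  n4: a read changed (n2 15->2) — executes, giving 1.
  n7: a read changed (n4 14->1) — executes, giving 7.
  n9: a read changed (n7 14->7; n2 15->2) — executes, giving 2.
  n10: a read changed (n9 14->2; n7 14->7) — executes, giving 2.
  n11: a read changed (n10 14->2) — executes, giving 2.
  n13: a read changed (x2 -7->6; n11 14->2) — executes, giving 8.
  n14: a read changed (n2 15->2; n11 14->2) — executes, giving 4.
  n16: a read changed (n14 210->4; n13 7->8) — executes, giving 8.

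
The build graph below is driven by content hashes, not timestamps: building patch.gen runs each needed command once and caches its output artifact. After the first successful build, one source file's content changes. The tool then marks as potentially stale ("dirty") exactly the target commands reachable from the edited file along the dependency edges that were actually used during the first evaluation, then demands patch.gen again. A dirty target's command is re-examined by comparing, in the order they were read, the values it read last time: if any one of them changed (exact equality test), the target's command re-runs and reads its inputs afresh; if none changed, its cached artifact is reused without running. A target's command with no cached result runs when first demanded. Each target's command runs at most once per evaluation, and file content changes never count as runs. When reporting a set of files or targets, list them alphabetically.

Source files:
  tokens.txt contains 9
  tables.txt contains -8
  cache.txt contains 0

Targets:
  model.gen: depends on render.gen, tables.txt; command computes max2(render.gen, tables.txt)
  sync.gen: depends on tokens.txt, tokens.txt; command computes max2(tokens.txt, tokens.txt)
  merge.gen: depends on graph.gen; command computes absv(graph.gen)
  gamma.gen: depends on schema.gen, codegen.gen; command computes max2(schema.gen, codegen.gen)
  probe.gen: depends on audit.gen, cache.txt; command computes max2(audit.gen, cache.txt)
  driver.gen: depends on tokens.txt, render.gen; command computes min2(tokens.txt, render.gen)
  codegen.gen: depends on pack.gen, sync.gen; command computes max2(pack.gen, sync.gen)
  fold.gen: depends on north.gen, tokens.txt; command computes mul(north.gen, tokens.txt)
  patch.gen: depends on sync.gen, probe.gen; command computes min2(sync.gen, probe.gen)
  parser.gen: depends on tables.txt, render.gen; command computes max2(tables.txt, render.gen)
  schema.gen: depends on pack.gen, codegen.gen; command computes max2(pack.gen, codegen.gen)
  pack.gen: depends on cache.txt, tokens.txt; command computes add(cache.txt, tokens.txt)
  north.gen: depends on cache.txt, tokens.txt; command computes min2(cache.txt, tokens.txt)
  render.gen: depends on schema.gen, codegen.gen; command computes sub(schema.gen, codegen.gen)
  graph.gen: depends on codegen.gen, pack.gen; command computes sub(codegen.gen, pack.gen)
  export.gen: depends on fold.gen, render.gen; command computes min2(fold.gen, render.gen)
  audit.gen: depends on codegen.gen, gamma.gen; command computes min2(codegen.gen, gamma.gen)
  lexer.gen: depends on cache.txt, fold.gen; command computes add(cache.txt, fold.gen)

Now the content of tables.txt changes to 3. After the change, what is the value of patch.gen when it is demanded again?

patch.gen now evaluates to 9.
The important point: nothing the output needs ever reads tables.txt, so the edit is invisible to it.

Initial pass — values computed on the first demand:
  pack.gen = add(0, 9) = 9
  sync.gen = max2(9, 9) = 9
  codegen.gen = max2(9, 9) = 9
  schema.gen = max2(9, 9) = 9
  gamma.gen = max2(9, 9) = 9
  audit.gen = min2(9, 9) = 9
  probe.gen = max2(9, 0) = 9
  patch.gen = min2(9, 9) = 9

Second demand — change propagation:
  no demanded computation ever read tables.txt, so the edit dirties nothing and nothing runs.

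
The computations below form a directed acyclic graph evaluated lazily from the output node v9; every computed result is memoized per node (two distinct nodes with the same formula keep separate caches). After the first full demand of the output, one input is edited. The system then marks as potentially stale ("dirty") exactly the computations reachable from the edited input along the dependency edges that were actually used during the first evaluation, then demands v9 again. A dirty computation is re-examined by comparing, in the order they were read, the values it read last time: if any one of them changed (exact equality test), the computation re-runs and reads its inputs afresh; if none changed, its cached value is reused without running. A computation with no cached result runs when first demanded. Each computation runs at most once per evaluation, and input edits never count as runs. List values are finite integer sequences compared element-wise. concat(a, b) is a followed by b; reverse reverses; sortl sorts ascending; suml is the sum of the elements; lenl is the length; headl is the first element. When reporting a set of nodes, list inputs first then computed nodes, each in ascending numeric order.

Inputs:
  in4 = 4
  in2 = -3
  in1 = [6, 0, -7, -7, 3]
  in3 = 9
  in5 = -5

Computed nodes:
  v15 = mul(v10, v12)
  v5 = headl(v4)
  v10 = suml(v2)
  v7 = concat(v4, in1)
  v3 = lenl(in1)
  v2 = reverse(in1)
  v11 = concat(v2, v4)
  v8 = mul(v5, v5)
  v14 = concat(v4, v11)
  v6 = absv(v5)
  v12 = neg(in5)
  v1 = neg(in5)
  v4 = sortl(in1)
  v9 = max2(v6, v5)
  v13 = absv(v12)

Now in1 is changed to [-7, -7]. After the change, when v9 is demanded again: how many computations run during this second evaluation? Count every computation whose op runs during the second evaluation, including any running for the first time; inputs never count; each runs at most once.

2 computations run: v4, v5.
Note the absorption at v5: it re-runs yet its value is the same, leaving the output's value untouched.

First demand of the output computes:
  v4 = sortl([6, 0, -7, -7, 3]) = [-7, -7, 0, 3, 6]
  v5 = headl([-7, -7, 0, 3, 6]) = -7
  v6 = absv(-7) = 7
  v9 = max2(7, -7) = 7

After the edit, cleaning proceeds:
  v4: a read changed (in1 [6, 0, -7, -7, 3]->[-7, -7]) — executes, giving [-7, -7].
  v5: a read changed (v4 [-7, -7, 0, 3, 6]->[-7, -7]) — executes, giving -7 — identical to its old value.
  v6: dirty, but its reads are unchanged (v5 unchanged); cached 7 stands.
  v9: dirty, but its reads are unchanged (v6 unchanged, v5 unchanged); cached 7 stands.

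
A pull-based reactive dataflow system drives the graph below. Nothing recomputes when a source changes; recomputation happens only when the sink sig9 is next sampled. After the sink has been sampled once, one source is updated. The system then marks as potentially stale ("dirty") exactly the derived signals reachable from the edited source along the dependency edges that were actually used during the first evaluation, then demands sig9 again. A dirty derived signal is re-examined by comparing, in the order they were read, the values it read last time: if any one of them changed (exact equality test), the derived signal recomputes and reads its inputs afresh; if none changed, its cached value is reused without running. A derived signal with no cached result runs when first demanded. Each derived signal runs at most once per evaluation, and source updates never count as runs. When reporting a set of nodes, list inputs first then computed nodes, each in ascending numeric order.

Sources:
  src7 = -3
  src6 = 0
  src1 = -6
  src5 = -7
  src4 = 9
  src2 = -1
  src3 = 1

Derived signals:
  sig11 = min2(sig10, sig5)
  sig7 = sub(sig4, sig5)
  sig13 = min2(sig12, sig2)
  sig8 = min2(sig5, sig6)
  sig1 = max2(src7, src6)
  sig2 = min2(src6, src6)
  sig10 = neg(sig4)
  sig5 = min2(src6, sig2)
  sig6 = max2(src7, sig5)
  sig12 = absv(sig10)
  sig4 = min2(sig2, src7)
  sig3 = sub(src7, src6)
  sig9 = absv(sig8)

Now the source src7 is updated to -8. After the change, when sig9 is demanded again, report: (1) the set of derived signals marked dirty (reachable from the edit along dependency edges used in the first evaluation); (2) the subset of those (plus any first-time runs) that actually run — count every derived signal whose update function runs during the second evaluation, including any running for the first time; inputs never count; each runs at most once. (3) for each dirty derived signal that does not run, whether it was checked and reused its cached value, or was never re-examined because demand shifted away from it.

Marked dirty: sig6, sig8, sig9.
Derived signals that run: sig6 — 1 in total.
Checked but reused from cache: sig8, sig9.
Key observation: the change is absorbed at sig6 — it re-runs but produces the same value, and the output's value is unchanged.

First evaluation (everything demanded from the output):
  sig2 = min2(0, 0) = 0
  sig5 = min2(0, 0) = 0
  sig6 = max2(-3, 0) = 0
  sig8 = min2(0, 0) = 0
  sig9 = absv(0) = 0

Propagation after the edit:
  sig6: runs — src7 -3->-8; result 0 (same value as before).
  sig8: checked — values it read are unchanged (sig5 unchanged, sig6 unchanged); reused cached 0 without running.
  sig9: checked — values it read are unchanged (sig8 unchanged); reused cached 0 without running.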